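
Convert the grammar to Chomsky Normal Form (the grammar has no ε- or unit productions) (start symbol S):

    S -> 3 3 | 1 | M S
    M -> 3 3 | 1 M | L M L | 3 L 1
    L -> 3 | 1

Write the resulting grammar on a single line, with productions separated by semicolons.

Introduce a nonterminal for each terminal appearing in a rule of length ≥ 2: X1 → 3, X2 → 1.
Binarize each right-hand side of length ≥ 3 by chaining fresh nonterminals (Y1, Y2, …): affected rules were M → L M L; M → X1 L X2.

S -> X1 X1 | 1 | M S; M -> X1 X1 | X2 M | L Y1 | X1 Y2; L -> 3 | 1; X1 -> 3; X2 -> 1; Y1 -> M L; Y2 -> L X2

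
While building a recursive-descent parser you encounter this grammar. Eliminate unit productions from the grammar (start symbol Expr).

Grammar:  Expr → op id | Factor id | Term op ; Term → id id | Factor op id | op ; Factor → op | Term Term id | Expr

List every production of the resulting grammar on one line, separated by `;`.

Unit pairs: Factor ⇒* {Expr}.
For every A with A ⇒* B via unit rules, add B's non-unit alternatives to A; then delete every rule of the form X → Y.

Expr → op id | Factor id | Term op; Term → id id | Factor op id | op; Factor → op | Term Term id | op id | Factor id | Term op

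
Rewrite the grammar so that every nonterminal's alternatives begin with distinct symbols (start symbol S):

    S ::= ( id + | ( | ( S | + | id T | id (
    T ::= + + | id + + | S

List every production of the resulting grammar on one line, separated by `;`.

S ::= + | ( S' | id S''; T ::= + + | id + + | S; S' ::= id + | eps | S; S'' ::= T | (

S has alternatives sharing prefix '(': factor to S → ( S' with S' → id + | ε | S.
S has alternatives sharing prefix 'id': factor to S → id S'' with S'' → T | (.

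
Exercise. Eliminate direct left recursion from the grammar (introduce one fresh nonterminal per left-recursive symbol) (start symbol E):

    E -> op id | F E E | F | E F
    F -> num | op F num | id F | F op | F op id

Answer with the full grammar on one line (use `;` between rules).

E -> op id E' | F E E E' | F E'; F -> num F' | op F num F' | id F F'; E' -> F E' | ε; F' -> op F' | op id F' | ε

E, F are directly left-recursive.
For E: α = {F}, β = {op id, F E E, F}. Rewrite as E → β E' and E' → α E' | ε.
For F: α = {op, op id}, β = {num, op F num, id F}. Rewrite as F → β F' and F' → α F' | ε.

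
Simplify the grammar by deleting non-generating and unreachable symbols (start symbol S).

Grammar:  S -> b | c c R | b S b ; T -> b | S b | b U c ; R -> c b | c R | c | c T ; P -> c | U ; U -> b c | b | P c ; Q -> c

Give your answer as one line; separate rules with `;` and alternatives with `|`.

S -> b | c c R | b S b; T -> b | S b | b U c; R -> c b | c R | c | c T; P -> c | U; U -> b c | b | P c

Generating nonterminals: {P, Q, R, S, T, U}.
Reachable from S after that: {P, R, S, T, U}.
Removed useless symbols: {Q} and every production mentioning them.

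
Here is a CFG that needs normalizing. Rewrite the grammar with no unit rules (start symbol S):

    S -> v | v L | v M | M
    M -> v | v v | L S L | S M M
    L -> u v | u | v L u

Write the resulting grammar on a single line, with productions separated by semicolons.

Unit pairs: S ⇒* {M}.
For every A with A ⇒* B via unit rules, add B's non-unit alternatives to A; then delete every rule of the form X → Y.

S -> v | v L | v M | v v | L S L | S M M; M -> v | v v | L S L | S M M; L -> u v | u | v L u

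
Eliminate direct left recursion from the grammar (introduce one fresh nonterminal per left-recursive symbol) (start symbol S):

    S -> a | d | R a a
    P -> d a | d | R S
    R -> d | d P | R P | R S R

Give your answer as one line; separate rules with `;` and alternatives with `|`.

R is directly left-recursive.
For R: α = {P, S R}, β = {d, d P}. Rewrite as R → β R' and R' → α R' | ε.

S -> a | d | R a a; P -> d a | d | R S; R -> d R' | d P R'; R' -> P R' | S R R' | epsilon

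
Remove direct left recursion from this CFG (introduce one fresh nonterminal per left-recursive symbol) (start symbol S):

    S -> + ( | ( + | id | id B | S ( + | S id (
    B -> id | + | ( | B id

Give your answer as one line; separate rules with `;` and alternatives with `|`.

Directly left-recursive nonterminals: S, B.
For S: α = {( +, id (}, β = {+ (, ( +, id, id B}. Rewrite as S → β S' and S' → α S' | ε.
For B: α = {id}, β = {id, +, (}. Rewrite as B → β B' and B' → α B' | ε.

S -> + ( S' | ( + S' | id S' | id B S'; B -> id B' | + B' | ( B'; S' -> ( + S' | id ( S' | epsilon; B' -> id B' | epsilon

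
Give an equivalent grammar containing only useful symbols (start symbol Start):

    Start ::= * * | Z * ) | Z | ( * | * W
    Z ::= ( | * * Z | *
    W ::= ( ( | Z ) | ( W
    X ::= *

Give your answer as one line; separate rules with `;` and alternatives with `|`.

Generating nonterminals: {Start, W, X, Z}.
Reachable from Start after that: {Start, W, Z}.
Removed useless symbols: {X} and every production mentioning them.

Start ::= * * | Z * ) | Z | ( * | * W; Z ::= ( | * * Z | *; W ::= ( ( | Z ) | ( W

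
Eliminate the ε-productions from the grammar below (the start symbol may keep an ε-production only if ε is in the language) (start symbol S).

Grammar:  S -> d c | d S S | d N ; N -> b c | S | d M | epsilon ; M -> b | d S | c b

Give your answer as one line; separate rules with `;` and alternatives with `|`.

S -> d c | d S S | d N | d; N -> b c | S | d M; M -> b | d S | c b

Nullable nonterminals: {N}.
ε ∉ L(G), so no ε-production is kept.
For each production, add variants omitting each subset of nullable occurrences: S → d N gives d N | d.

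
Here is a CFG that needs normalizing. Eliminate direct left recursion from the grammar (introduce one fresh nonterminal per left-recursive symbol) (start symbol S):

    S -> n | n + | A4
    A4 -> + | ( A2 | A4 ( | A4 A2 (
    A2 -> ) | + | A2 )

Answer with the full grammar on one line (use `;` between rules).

Left recursion appears on A4, A2.
For A4: α = {(, A2 (}, β = {+, ( A2}. Rewrite as A4 → β A4' and A4' → α A4' | ε.
For A2: α = {)}, β = {), +}. Rewrite as A2 → β A2' and A2' → α A2' | ε.

S -> n | n + | A4; A4 -> + A4' | ( A2 A4'; A2 -> ) A2' | + A2'; A4' -> ( A4' | A2 ( A4' | epsilon; A2' -> ) A2' | epsilon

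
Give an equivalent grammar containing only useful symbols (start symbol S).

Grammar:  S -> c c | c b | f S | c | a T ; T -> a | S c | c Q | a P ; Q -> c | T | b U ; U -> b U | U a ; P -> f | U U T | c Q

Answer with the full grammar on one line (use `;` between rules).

Generating nonterminals: {P, Q, S, T}.
Reachable from S after that: {P, Q, S, T}.
Removed useless symbols: {U} and every production mentioning them.

S -> c c | c b | f S | c | a T; T -> a | S c | c Q | a P; Q -> c | T; P -> f | c Q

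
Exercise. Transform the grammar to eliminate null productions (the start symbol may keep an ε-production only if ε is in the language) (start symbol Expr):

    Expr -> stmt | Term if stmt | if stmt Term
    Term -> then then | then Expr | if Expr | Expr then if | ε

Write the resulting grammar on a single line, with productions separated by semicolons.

Expr -> stmt | Term if stmt | if stmt | if stmt Term; Term -> then then | then Expr | if Expr | Expr then if

The nullable symbols are {Term}.
ε ∉ L(G), so no ε-production is kept.
Add the nullable-subset variants: Expr → Term if stmt gives Term if stmt | if stmt.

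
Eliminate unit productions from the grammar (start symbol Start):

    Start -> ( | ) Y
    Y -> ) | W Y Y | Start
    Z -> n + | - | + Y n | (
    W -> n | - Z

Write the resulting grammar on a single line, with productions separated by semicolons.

Unit pairs: Y ⇒* {Start}.
Replace each nonterminal's rules with the union of the non-unit rules of every nonterminal it unit-derives.

Start -> ( | ) Y; Y -> ( | ) Y | ) | W Y Y; Z -> n + | - | + Y n | (; W -> n | - Z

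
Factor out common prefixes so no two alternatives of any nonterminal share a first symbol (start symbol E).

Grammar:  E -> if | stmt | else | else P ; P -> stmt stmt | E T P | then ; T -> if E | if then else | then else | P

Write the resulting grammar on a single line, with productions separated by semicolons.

E has alternatives sharing prefix 'else': factor to E → else E' with E' → ε | P.
T has alternatives sharing prefix 'if': factor to T → if T' with T' → E | then else.

E -> if | stmt | else E'; P -> stmt stmt | E T P | then; T -> then else | P | if T'; E' -> eps | P; T' -> E | then else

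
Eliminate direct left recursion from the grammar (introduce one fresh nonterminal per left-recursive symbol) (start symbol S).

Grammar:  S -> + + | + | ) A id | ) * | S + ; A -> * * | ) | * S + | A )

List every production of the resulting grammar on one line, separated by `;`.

S -> + + S' | + S' | ) A id S' | ) * S'; A -> * * A' | ) A' | * S + A'; S' -> + S' | eps; A' -> ) A' | eps

Directly left-recursive nonterminals: S, A.
For S: α = {+}, β = {+ +, +, ) A id, ) *}. Rewrite as S → β S' and S' → α S' | ε.
For A: α = {)}, β = {* *, ), * S +}. Rewrite as A → β A' and A' → α A' | ε.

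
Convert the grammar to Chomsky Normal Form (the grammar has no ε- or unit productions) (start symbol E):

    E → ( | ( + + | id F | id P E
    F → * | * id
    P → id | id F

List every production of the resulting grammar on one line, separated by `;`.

Introduce a nonterminal for each terminal appearing in a rule of length ≥ 2: X1 → (, X2 → +, X3 → id, X4 → *.
Binarize each right-hand side of length ≥ 3 by chaining fresh nonterminals (Y1, Y2, …): affected rules were E → X1 X2 X2; E → X3 P E.

E → ( | X1 Y1 | X3 F | X3 Y2; F → * | X4 X3; P → id | X3 F; X1 → (; X2 → +; X3 → id; X4 → *; Y1 → X2 X2; Y2 → P E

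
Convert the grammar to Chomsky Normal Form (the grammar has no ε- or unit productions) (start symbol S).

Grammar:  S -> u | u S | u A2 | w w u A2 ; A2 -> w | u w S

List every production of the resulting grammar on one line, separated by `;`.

S -> u | X1 S | X1 A2 | X2 Y1; A2 -> w | X1 Y3; X1 -> u; X2 -> w; Y1 -> X2 Y2; Y2 -> X1 A2; Y3 -> X2 S

Introduce a nonterminal for each terminal appearing in a rule of length ≥ 2: X1 → u, X2 → w.
Binarize each right-hand side of length ≥ 3 by chaining fresh nonterminals (Y1, Y2, …): affected rules were S → X2 X2 X1 A2; A2 → X1 X2 S.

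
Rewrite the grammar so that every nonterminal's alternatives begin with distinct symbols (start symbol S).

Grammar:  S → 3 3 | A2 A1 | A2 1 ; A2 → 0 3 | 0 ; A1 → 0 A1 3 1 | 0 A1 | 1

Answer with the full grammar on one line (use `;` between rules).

S has alternatives sharing prefix 'A2': factor to S → A2 S' with S' → A1 | 1.
A2 has alternatives sharing prefix '0': factor to A2 → 0 A2' with A2' → 3 | ε.
A1 has alternatives sharing prefix '0 A1': factor to A1 → 0 A1 A1' with A1' → 3 1 | ε.

S → 3 3 | A2 S'; A2 → 0 A2'; A1 → 1 | 0 A1 A1'; S' → A1 | 1; A2' → 3 | ε; A1' → 3 1 | ε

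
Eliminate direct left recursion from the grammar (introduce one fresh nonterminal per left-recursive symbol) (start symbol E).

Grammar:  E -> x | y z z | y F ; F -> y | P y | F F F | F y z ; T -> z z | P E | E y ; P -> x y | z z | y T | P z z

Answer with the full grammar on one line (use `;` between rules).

F, P are directly left-recursive.
For F: α = {F F, y z}, β = {y, P y}. Rewrite as F → β F' and F' → α F' | ε.
For P: α = {z z}, β = {x y, z z, y T}. Rewrite as P → β P' and P' → α P' | ε.

E -> x | y z z | y F; F -> y F' | P y F'; T -> z z | P E | E y; P -> x y P' | z z P' | y T P'; F' -> F F F' | y z F' | ε; P' -> z z P' | ε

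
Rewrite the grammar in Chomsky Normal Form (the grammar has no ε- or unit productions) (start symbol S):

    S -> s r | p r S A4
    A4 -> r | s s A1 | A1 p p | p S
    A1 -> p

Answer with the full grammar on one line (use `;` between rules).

S -> X1 X2 | X3 Y1; A4 -> r | X1 Y3 | A1 Y4 | X3 S; A1 -> p; X1 -> s; X2 -> r; X3 -> p; Y1 -> X2 Y2; Y2 -> S A4; Y3 -> X1 A1; Y4 -> X3 X3

Introduce a nonterminal for each terminal appearing in a rule of length ≥ 2: X1 → s, X2 → r, X3 → p.
Binarize each right-hand side of length ≥ 3 by chaining fresh nonterminals (Y1, Y2, …): affected rules were S → X3 X2 S A4; A4 → X1 X1 A1; A4 → A1 X3 X3.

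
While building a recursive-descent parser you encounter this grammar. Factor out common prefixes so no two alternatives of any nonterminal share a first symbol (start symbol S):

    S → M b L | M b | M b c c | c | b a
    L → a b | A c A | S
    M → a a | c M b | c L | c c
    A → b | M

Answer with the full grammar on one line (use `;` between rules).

S has alternatives sharing prefix 'M b': factor to S → M b S' with S' → L | ε | c c.
M has alternatives sharing prefix 'c': factor to M → c M' with M' → M b | L | c.

S → c | b a | M b S'; L → a b | A c A | S; M → a a | c M'; A → b | M; S' → L | eps | c c; M' → M b | L | c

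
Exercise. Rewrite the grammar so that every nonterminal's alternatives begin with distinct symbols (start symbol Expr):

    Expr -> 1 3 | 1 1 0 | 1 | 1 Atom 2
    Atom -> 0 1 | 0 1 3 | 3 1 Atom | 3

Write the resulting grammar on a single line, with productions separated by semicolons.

Expr -> 1 Expr1; Atom -> 0 1 Atom1 | 3 Atom2; Expr1 -> 3 | 1 0 | epsilon | Atom 2; Atom1 -> epsilon | 3; Atom2 -> 1 Atom | epsilon

Expr has alternatives sharing prefix '1': factor to Expr → 1 Expr1 with Expr1 → 3 | 1 0 | ε | Atom 2.
Atom has alternatives sharing prefix '0 1': factor to Atom → 0 1 Atom1 with Atom1 → ε | 3.
Atom has alternatives sharing prefix '3': factor to Atom → 3 Atom2 with Atom2 → 1 Atom | ε.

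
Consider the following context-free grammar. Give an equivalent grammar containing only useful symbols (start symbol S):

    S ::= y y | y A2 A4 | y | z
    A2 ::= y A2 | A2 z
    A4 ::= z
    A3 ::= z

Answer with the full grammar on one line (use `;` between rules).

Generating nonterminals: {A3, A4, S}.
Reachable from S after that: {S}.
Removed useless symbols: {A2, A3, A4} and every production mentioning them.

S ::= y y | y | z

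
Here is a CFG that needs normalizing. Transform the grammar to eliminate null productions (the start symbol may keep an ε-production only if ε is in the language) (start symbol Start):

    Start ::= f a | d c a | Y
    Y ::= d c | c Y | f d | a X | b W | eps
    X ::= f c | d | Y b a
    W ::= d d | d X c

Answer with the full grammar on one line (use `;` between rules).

Start ::= f a | d c a | Y | ε; Y ::= d c | c Y | c | f d | a X | b W; X ::= f c | d | Y b a | b a; W ::= d d | d X c

Nullable set = {Start, Y}.
ε ∈ L(G) since Start is nullable, so keep Start → ε.
Expand every rule over subsets of its nullable positions: Y → c Y gives c Y | c. X → Y b a gives Y b a | b a.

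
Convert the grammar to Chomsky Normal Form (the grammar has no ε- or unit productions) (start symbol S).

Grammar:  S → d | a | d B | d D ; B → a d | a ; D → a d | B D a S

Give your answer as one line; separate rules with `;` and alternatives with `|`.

Introduce a nonterminal for each terminal appearing in a rule of length ≥ 2: X1 → d, X2 → a.
Binarize each right-hand side of length ≥ 3 by chaining fresh nonterminals (Y1, Y2, …): affected rules were D → B D X2 S.

S → d | a | X1 B | X1 D; B → X2 X1 | a; D → X2 X1 | B Y1; X1 → d; X2 → a; Y1 → D Y2; Y2 → X2 S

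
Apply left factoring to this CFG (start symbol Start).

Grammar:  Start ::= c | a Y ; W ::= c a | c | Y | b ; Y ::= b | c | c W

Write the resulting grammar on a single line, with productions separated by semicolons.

Start ::= c | a Y; W ::= Y | b | c W1; Y ::= b | c Y1; W1 ::= a | ε; Y1 ::= ε | W

W has alternatives sharing prefix 'c': factor to W → c W1 with W1 → a | ε.
Y has alternatives sharing prefix 'c': factor to Y → c Y1 with Y1 → ε | W.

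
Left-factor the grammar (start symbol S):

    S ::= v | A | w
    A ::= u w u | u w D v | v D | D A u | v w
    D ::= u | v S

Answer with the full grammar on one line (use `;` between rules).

A has alternatives sharing prefix 'u w': factor to A → u w A' with A' → u | D v.
A has alternatives sharing prefix 'v': factor to A → v A'' with A'' → D | w.

S ::= v | A | w; A ::= D A u | u w A' | v A''; D ::= u | v S; A' ::= u | D v; A'' ::= D | w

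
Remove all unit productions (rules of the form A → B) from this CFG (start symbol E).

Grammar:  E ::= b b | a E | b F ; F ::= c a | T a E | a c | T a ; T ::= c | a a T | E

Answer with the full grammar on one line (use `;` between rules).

Unit pairs: T ⇒* {E}.
For every A with A ⇒* B via unit rules, add B's non-unit alternatives to A; then delete every rule of the form X → Y.

E ::= b b | a E | b F; F ::= c a | T a E | a c | T a; T ::= b b | a E | b F | c | a a T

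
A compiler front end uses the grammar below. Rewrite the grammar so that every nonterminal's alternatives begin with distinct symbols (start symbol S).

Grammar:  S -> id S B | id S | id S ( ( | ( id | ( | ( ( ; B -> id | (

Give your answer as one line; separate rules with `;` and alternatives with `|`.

S has alternatives sharing prefix 'id S': factor to S → id S S' with S' → B | ε | ( (.
S has alternatives sharing prefix '(': factor to S → ( S'' with S'' → id | ε | (.

S -> id S S' | ( S''; B -> id | (; S' -> B | ε | ( (; S'' -> id | ε | (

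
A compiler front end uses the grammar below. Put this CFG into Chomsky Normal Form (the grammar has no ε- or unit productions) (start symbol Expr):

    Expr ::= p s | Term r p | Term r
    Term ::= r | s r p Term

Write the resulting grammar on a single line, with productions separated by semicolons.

Expr ::= X1 X2 | Term Y1 | Term X3; Term ::= r | X2 Y2; X1 ::= p; X2 ::= s; X3 ::= r; Y1 ::= X3 X1; Y2 ::= X3 Y3; Y3 ::= X1 Term

Introduce a nonterminal for each terminal appearing in a rule of length ≥ 2: X1 → p, X2 → s, X3 → r.
Binarize each right-hand side of length ≥ 3 by chaining fresh nonterminals (Y1, Y2, …): affected rules were Expr → Term X3 X1; Term → X2 X3 X1 Term.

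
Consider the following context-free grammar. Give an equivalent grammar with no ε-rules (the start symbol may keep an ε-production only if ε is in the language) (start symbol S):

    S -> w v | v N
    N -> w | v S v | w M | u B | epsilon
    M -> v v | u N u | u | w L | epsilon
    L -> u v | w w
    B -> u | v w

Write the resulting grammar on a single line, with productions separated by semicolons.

S -> w v | v N | v; N -> w | v S v | w M | u B; M -> v v | u N u | u u | u | w L; L -> u v | w w; B -> u | v w

Nullable set = {M, N}.
ε ∉ L(G), so no ε-production is kept.
For each production, add variants omitting each subset of nullable occurrences: S → v N gives v N | v. M → u N u gives u N u | u u.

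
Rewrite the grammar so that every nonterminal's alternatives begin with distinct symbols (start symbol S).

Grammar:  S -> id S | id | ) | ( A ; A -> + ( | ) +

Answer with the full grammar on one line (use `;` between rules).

S -> ) | ( A | id S'; A -> + ( | ) +; S' -> S | ε

S has alternatives sharing prefix 'id': factor to S → id S' with S' → S | ε.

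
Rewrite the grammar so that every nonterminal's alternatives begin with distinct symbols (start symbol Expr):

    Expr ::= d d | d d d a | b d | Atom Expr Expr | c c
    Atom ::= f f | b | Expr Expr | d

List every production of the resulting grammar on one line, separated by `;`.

Expr has alternatives sharing prefix 'd d': factor to Expr → d d Expr1 with Expr1 → ε | d a.

Expr ::= b d | Atom Expr Expr | c c | d d Expr1; Atom ::= f f | b | Expr Expr | d; Expr1 ::= ε | d a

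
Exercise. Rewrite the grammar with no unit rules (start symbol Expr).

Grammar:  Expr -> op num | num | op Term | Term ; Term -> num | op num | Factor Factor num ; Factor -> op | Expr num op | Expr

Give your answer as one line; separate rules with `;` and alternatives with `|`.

Expr -> num | op num | Factor Factor num | op Term; Term -> num | op num | Factor Factor num; Factor -> num | op num | Factor Factor num | op | Expr num op | op Term

Unit pairs: Expr ⇒* {Term}; Factor ⇒* {Expr, Term}.
For every A with A ⇒* B via unit rules, add B's non-unit alternatives to A; then delete every rule of the form X → Y.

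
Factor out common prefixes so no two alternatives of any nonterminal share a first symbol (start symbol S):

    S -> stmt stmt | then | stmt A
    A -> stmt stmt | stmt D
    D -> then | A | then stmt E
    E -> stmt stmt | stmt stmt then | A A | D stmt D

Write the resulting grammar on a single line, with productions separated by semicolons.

S has alternatives sharing prefix 'stmt': factor to S → stmt S' with S' → stmt | A.
A has alternatives sharing prefix 'stmt': factor to A → stmt A' with A' → stmt | D.
D has alternatives sharing prefix 'then': factor to D → then D' with D' → ε | stmt E.
E has alternatives sharing prefix 'stmt stmt': factor to E → stmt stmt E' with E' → ε | then.

S -> then | stmt S'; A -> stmt A'; D -> A | then D'; E -> A A | D stmt D | stmt stmt E'; S' -> stmt | A; A' -> stmt | D; D' -> ε | stmt E; E' -> ε | then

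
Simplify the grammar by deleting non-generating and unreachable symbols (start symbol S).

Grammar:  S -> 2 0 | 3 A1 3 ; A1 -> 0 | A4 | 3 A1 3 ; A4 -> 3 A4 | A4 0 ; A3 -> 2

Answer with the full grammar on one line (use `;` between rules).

Generating nonterminals: {A1, A3, S}.
Reachable from S after that: {A1, S}.
Removed useless symbols: {A3, A4} and every production mentioning them.

S -> 2 0 | 3 A1 3; A1 -> 0 | 3 A1 3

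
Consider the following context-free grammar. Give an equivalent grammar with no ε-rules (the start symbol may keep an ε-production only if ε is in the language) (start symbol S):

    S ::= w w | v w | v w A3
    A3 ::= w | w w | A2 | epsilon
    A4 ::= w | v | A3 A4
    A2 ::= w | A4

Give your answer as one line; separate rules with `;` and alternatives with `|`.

S ::= w w | v w | v w A3; A3 ::= w | w w | A2; A4 ::= w | v | A3 A4; A2 ::= w | A4

The nullable symbols are {A3}.
ε ∉ L(G), so no ε-production is kept.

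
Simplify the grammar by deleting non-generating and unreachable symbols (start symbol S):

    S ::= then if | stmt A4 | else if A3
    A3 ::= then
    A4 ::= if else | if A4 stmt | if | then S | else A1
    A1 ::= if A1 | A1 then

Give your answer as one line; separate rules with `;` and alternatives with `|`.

Generating nonterminals: {A3, A4, S}.
Reachable from S after that: {A3, A4, S}.
Removed useless symbols: {A1} and every production mentioning them.

S ::= then if | stmt A4 | else if A3; A3 ::= then; A4 ::= if else | if A4 stmt | if | then S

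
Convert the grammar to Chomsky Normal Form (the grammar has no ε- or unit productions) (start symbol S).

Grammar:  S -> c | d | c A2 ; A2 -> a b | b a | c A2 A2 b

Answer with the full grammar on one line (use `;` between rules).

S -> c | d | X1 A2; A2 -> X2 X3 | X3 X2 | X1 Y1; X1 -> c; X2 -> a; X3 -> b; Y1 -> A2 Y2; Y2 -> A2 X3

Introduce a nonterminal for each terminal appearing in a rule of length ≥ 2: X1 → c, X2 → a, X3 → b.
Binarize each right-hand side of length ≥ 3 by chaining fresh nonterminals (Y1, Y2, …): affected rules were A2 → X1 A2 A2 X3.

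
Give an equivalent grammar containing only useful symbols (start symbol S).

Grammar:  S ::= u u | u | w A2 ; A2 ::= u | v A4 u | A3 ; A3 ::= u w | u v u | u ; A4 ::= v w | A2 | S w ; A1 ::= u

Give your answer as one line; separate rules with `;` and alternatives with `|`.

Generating nonterminals: {A1, A2, A3, A4, S}.
Reachable from S after that: {A2, A3, A4, S}.
Removed useless symbols: {A1} and every production mentioning them.

S ::= u u | u | w A2; A2 ::= u | v A4 u | A3; A3 ::= u w | u v u | u; A4 ::= v w | A2 | S w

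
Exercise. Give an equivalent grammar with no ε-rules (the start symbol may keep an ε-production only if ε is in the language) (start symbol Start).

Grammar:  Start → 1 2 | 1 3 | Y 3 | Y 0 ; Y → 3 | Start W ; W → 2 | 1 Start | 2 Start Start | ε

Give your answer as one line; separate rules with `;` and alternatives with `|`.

Start → 1 2 | 1 3 | Y 3 | Y 0; Y → 3 | Start W | Start; W → 2 | 1 Start | 2 Start Start

Nullable nonterminals: {W}.
ε ∉ L(G), so no ε-production is kept.
For each production, add variants omitting each subset of nullable occurrences: Y → Start W gives Start W | Start.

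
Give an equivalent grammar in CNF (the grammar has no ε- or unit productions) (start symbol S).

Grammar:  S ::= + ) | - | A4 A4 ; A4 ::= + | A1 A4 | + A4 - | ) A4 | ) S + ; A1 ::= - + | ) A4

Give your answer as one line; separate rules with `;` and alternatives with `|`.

S ::= X1 X2 | - | A4 A4; A4 ::= + | A1 A4 | X1 Y1 | X2 A4 | X2 Y2; A1 ::= X3 X1 | X2 A4; X1 ::= +; X2 ::= ); X3 ::= -; Y1 ::= A4 X3; Y2 ::= S X1

Introduce a nonterminal for each terminal appearing in a rule of length ≥ 2: X1 → +, X2 → ), X3 → -.
Binarize each right-hand side of length ≥ 3 by chaining fresh nonterminals (Y1, Y2, …): affected rules were A4 → X1 A4 X3; A4 → X2 S X1.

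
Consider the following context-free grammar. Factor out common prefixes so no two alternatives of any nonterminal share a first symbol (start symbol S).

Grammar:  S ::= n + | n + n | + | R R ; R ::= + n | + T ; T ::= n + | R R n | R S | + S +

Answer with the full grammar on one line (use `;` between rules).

S has alternatives sharing prefix 'n +': factor to S → n + S' with S' → ε | n.
R has alternatives sharing prefix '+': factor to R → + R' with R' → n | T.
T has alternatives sharing prefix 'R': factor to T → R T' with T' → R n | S.

S ::= + | R R | n + S'; R ::= + R'; T ::= n + | + S + | R T'; S' ::= ε | n; R' ::= n | T; T' ::= R n | S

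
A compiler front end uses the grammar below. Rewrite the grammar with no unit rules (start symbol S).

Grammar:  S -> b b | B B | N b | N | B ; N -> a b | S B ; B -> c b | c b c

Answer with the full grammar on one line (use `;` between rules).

S -> c b | c b c | b b | B B | N b | a b | S B; N -> a b | S B; B -> c b | c b c

Unit pairs: S ⇒* {B, N}.
For every A with A ⇒* B via unit rules, add B's non-unit alternatives to A; then delete every rule of the form X → Y.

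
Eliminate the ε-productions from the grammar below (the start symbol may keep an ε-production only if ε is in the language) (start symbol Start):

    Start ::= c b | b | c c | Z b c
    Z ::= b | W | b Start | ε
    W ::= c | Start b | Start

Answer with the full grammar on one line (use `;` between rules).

Nullable nonterminals: {Z}.
ε ∉ L(G), so no ε-production is kept.
Expand every rule over subsets of its nullable positions: Start → Z b c gives Z b c | b c.

Start ::= c b | b | c c | Z b c | b c; Z ::= b | W | b Start; W ::= c | Start b | Start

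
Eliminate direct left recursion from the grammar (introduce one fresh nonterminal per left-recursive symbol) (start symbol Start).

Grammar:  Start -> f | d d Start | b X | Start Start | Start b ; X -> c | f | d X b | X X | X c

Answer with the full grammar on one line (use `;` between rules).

Directly left-recursive nonterminals: Start, X.
For Start: α = {Start, b}, β = {f, d d Start, b X}. Rewrite as Start → β Start1 and Start1 → α Start1 | ε.
For X: α = {X, c}, β = {c, f, d X b}. Rewrite as X → β X1 and X1 → α X1 | ε.

Start -> f Start1 | d d Start Start1 | b X Start1; X -> c X1 | f X1 | d X b X1; Start1 -> Start Start1 | b Start1 | ε; X1 -> X X1 | c X1 | ε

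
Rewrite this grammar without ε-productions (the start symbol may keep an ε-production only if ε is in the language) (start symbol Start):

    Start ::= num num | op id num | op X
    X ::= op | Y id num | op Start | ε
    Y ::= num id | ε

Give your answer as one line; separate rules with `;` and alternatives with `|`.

Nullable nonterminals: {X, Y}.
ε ∉ L(G), so no ε-production is kept.
For each production, add variants omitting each subset of nullable occurrences: Start → op X gives op X | op. X → Y id num gives Y id num | id num.

Start ::= num num | op id num | op X | op; X ::= op | Y id num | id num | op Start; Y ::= num id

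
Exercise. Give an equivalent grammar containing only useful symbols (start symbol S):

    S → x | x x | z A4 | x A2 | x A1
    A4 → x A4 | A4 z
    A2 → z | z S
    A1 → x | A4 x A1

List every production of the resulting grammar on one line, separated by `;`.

S → x | x x | x A2 | x A1; A2 → z | z S; A1 → x

Generating nonterminals: {A1, A2, S}.
Reachable from S after that: {A1, A2, S}.
Removed useless symbols: {A4} and every production mentioning them.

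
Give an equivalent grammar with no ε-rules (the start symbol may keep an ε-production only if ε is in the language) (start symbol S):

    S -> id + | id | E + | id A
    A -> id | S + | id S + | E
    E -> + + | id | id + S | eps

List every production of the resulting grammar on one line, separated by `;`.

Nullable nonterminals: {A, E}.
ε ∉ L(G), so no ε-production is kept.
For each production, add variants omitting each subset of nullable occurrences: S → E + gives E + | +.

S -> id + | id | E + | + | id A; A -> id | S + | id S + | E; E -> + + | id | id + S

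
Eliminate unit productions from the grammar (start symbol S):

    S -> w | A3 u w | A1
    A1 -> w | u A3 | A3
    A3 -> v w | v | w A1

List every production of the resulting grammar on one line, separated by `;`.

Unit pairs: A1 ⇒* {A3}; S ⇒* {A1, A3}.
Replace each nonterminal's rules with the union of the non-unit rules of every nonterminal it unit-derives.

S -> w | u A3 | A3 u w | v w | v | w A1; A1 -> w | u A3 | v w | v | w A1; A3 -> v w | v | w A1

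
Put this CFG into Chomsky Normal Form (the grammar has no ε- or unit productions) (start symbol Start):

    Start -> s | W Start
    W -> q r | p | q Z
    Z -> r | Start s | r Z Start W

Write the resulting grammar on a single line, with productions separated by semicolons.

Start -> s | W Start; W -> X1 X2 | p | X1 Z; Z -> r | Start X3 | X2 Y1; X1 -> q; X2 -> r; X3 -> s; Y1 -> Z Y2; Y2 -> Start W

Introduce a nonterminal for each terminal appearing in a rule of length ≥ 2: X1 → q, X2 → r, X3 → s.
Binarize each right-hand side of length ≥ 3 by chaining fresh nonterminals (Y1, Y2, …): affected rules were Z → X2 Z Start W.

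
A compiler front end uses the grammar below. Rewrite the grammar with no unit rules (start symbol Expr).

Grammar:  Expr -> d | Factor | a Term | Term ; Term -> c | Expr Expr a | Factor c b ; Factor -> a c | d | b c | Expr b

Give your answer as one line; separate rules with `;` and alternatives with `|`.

Expr -> c | Expr Expr a | Factor c b | a c | d | b c | Expr b | a Term; Term -> c | Expr Expr a | Factor c b; Factor -> a c | d | b c | Expr b

Unit pairs: Expr ⇒* {Factor, Term}.
For each unit pair (A, B), copy every non-unit production of B to A, then drop all unit productions.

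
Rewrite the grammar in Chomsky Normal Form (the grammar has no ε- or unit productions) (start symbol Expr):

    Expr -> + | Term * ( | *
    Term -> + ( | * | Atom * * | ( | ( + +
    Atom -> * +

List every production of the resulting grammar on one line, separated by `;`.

Expr -> + | Term Y1 | *; Term -> X3 X2 | * | Atom Y2 | ( | X2 Y3; Atom -> X1 X3; X1 -> *; X2 -> (; X3 -> +; Y1 -> X1 X2; Y2 -> X1 X1; Y3 -> X3 X3

Introduce a nonterminal for each terminal appearing in a rule of length ≥ 2: X1 → *, X2 → (, X3 → +.
Binarize each right-hand side of length ≥ 3 by chaining fresh nonterminals (Y1, Y2, …): affected rules were Expr → Term X1 X2; Term → Atom X1 X1; Term → X2 X3 X3.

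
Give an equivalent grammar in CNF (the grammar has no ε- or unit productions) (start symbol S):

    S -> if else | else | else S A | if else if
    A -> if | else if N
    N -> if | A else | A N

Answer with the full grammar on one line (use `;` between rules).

S -> X1 X2 | else | X2 Y1 | X1 Y2; A -> if | X2 Y3; N -> if | A X2 | A N; X1 -> if; X2 -> else; Y1 -> S A; Y2 -> X2 X1; Y3 -> X1 N

Introduce a nonterminal for each terminal appearing in a rule of length ≥ 2: X1 → if, X2 → else.
Binarize each right-hand side of length ≥ 3 by chaining fresh nonterminals (Y1, Y2, …): affected rules were S → X2 S A; S → X1 X2 X1; A → X2 X1 N.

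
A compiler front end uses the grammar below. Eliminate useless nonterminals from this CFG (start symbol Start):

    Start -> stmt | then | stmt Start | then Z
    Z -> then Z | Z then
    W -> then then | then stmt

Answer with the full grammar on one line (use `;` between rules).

Start -> stmt | then | stmt Start

Generating nonterminals: {Start, W}.
Reachable from Start after that: {Start}.
Removed useless symbols: {W, Z} and every production mentioning them.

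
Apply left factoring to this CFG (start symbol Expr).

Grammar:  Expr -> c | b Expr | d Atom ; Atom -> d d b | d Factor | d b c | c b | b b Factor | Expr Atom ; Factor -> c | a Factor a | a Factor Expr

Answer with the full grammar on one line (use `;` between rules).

Atom has alternatives sharing prefix 'd': factor to Atom → d Atom1 with Atom1 → d b | Factor | b c.
Factor has alternatives sharing prefix 'a Factor': factor to Factor → a Factor Factor1 with Factor1 → a | Expr.

Expr -> c | b Expr | d Atom; Atom -> c b | b b Factor | Expr Atom | d Atom1; Factor -> c | a Factor Factor1; Atom1 -> d b | Factor | b c; Factor1 -> a | Expr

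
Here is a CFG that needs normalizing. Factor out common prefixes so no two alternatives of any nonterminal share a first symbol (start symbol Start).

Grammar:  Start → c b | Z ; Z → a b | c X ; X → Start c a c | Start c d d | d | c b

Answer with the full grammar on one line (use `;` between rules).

Start → c b | Z; Z → a b | c X; X → d | c b | Start c X1; X1 → a c | d d

X has alternatives sharing prefix 'Start c': factor to X → Start c X1 with X1 → a c | d d.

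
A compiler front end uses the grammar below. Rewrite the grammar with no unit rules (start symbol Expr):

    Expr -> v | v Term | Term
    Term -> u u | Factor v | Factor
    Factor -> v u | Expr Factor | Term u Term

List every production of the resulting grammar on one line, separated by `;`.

Unit pairs: Expr ⇒* {Factor, Term}; Term ⇒* {Factor}.
For each unit pair (A, B), copy every non-unit production of B to A, then drop all unit productions.

Expr -> u u | Factor v | v u | Expr Factor | Term u Term | v | v Term; Term -> u u | Factor v | v u | Expr Factor | Term u Term; Factor -> v u | Expr Factor | Term u Term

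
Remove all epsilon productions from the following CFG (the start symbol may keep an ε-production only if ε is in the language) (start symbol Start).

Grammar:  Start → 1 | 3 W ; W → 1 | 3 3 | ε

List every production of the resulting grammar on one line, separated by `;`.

Nullable nonterminals: {W}.
ε ∉ L(G), so no ε-production is kept.
For each production, add variants omitting each subset of nullable occurrences: Start → 3 W gives 3 W | 3.

Start → 1 | 3 W | 3; W → 1 | 3 3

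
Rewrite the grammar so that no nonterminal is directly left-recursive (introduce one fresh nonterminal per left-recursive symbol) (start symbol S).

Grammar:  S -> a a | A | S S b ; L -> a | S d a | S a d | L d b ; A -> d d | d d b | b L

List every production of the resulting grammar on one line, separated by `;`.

S -> a a S' | A S'; L -> a L' | S d a L' | S a d L'; A -> d d | d d b | b L; S' -> S b S' | ε; L' -> d b L' | ε

S, L are directly left-recursive.
For S: α = {S b}, β = {a a, A}. Rewrite as S → β S' and S' → α S' | ε.
For L: α = {d b}, β = {a, S d a, S a d}. Rewrite as L → β L' and L' → α L' | ε.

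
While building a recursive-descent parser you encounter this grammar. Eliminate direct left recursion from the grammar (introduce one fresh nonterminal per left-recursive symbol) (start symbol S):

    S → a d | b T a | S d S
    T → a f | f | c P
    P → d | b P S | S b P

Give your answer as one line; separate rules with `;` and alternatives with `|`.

S → a d S' | b T a S'; T → a f | f | c P; P → d | b P S | S b P; S' → d S S' | ε

Directly left-recursive nonterminal: S.
For S: α = {d S}, β = {a d, b T a}. Rewrite as S → β S' and S' → α S' | ε.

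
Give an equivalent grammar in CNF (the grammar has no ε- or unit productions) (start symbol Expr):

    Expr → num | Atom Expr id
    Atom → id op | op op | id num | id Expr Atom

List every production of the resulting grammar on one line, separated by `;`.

Introduce a nonterminal for each terminal appearing in a rule of length ≥ 2: X1 → id, X2 → op, X3 → num.
Binarize each right-hand side of length ≥ 3 by chaining fresh nonterminals (Y1, Y2, …): affected rules were Expr → Atom Expr X1; Atom → X1 Expr Atom.

Expr → num | Atom Y1; Atom → X1 X2 | X2 X2 | X1 X3 | X1 Y2; X1 → id; X2 → op; X3 → num; Y1 → Expr X1; Y2 → Expr Atom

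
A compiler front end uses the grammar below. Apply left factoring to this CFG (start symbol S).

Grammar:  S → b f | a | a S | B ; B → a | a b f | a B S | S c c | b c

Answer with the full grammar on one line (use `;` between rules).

S → b f | B | a S'; B → S c c | b c | a B'; S' → eps | S; B' → eps | b f | B S

S has alternatives sharing prefix 'a': factor to S → a S' with S' → ε | S.
B has alternatives sharing prefix 'a': factor to B → a B' with B' → ε | b f | B S.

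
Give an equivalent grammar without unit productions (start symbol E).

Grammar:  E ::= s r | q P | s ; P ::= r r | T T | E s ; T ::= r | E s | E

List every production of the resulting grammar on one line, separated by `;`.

Unit pairs: T ⇒* {E}.
For every A with A ⇒* B via unit rules, add B's non-unit alternatives to A; then delete every rule of the form X → Y.

E ::= s r | q P | s; P ::= r r | T T | E s; T ::= s r | q P | s | r | E s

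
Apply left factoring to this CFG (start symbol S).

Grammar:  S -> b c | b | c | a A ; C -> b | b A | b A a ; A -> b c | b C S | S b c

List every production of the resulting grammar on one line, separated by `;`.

S -> c | a A | b S'; C -> b C'; A -> S b c | b A'; S' -> c | epsilon; C' -> epsilon | A C''; A' -> c | C S; C'' -> epsilon | a

S has alternatives sharing prefix 'b': factor to S → b S' with S' → c | ε.
C has alternatives sharing prefix 'b': factor to C → b C' with C' → ε | A | A a.
A has alternatives sharing prefix 'b': factor to A → b A' with A' → c | C S.
C' has alternatives sharing prefix 'A': factor to C' → A C'' with C'' → ε | a.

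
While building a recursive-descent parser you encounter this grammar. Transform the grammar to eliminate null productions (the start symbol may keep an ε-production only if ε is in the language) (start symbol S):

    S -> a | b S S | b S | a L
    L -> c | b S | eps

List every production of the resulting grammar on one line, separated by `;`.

Nullable nonterminals: {L}.
ε ∉ L(G), so no ε-production is kept.

S -> a | b S S | b S | a L; L -> c | b S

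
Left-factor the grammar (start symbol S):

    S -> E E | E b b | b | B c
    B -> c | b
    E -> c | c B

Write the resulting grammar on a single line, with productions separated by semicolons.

S -> b | B c | E S'; B -> c | b; E -> c E'; S' -> E | b b; E' -> epsilon | B

S has alternatives sharing prefix 'E': factor to S → E S' with S' → E | b b.
E has alternatives sharing prefix 'c': factor to E → c E' with E' → ε | B.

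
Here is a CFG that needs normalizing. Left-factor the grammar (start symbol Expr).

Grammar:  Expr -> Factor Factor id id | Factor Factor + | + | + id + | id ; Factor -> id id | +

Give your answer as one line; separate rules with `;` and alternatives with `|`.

Expr has alternatives sharing prefix 'Factor Factor': factor to Expr → Factor Factor Expr1 with Expr1 → id id | +.
Expr has alternatives sharing prefix '+': factor to Expr → + Expr2 with Expr2 → ε | id +.

Expr -> id | Factor Factor Expr1 | + Expr2; Factor -> id id | +; Expr1 -> id id | +; Expr2 -> ε | id +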